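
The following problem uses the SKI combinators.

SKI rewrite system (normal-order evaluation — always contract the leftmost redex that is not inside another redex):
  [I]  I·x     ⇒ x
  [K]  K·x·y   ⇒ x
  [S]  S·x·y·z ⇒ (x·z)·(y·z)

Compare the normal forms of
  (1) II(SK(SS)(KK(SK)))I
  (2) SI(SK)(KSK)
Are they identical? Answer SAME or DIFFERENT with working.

Term A:
  start: II(SK(SS)(KK(SK)))I
  step 1: I(SK(SS)(KK(SK)))I
  step 2: SK(SS)(KK(SK))I
  step 3: K(KK(SK))(SS(KK(SK)))I
  step 4: KK(SK)I
  step 5: KI

Term B:
  start: SI(SK)(KSK)
  step 1: I(KSK)(SK(KSK))
  step 2: KSK(SK(KSK))
  step 3: S(SK(KSK))
  step 4: S(SKS)

Answer: DIFFERENT — A ⇓ KI, B ⇓ S(SKS)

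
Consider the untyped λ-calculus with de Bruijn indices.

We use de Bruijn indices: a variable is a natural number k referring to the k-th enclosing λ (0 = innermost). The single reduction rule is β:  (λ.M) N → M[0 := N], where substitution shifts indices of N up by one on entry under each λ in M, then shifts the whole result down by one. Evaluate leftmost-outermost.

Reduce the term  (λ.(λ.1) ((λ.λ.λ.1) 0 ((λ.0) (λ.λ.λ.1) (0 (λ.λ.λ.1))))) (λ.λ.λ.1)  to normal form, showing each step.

  start: (λ.(λ.1) ((λ.λ.λ.1) 0 ((λ.0) (λ.λ.λ.1) (0 (λ.λ.λ.1))))) (λ.λ.λ.1)
  [1] (λ.λ.λ.λ.1) ((λ.λ.λ.1) (λ.λ.λ.1) ((λ.0) (λ.λ.λ.1) ((λ.λ.λ.1) (λ.λ.λ.1))))
  [2] λ.λ.λ.1

Answer: normal form = λ.λ.λ.1  (in 2 steps)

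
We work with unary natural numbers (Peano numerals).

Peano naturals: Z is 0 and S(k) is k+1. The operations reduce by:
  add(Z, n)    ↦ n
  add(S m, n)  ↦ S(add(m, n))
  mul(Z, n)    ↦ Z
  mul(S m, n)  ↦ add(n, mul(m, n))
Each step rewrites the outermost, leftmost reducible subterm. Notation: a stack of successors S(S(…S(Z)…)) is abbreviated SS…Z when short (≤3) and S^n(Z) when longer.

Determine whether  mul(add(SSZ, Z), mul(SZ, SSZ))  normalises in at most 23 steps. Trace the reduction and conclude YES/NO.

Answer: YES — reaches normal form S^4(Z) in 22 ≤ 23 steps

Reduction:
  start: mul(add(SSZ, Z), mul(SZ, SSZ))
  →1  mul(S(add(SZ, Z)), mul(SZ, SSZ))
  →2  add(mul(SZ, SSZ), mul(add(SZ, Z), mul(SZ, SSZ)))
  →3  add(add(SSZ, mul(Z, SSZ)), mul(add(SZ, Z), mul(SZ, SSZ)))
  →4  add(S(add(SZ, mul(Z, SSZ))), mul(add(SZ, Z), mul(SZ, SSZ)))
  →5  S(add(add(SZ, mul(Z, SSZ)), mul(add(SZ, Z), mul(SZ, SSZ))))
  →6  S(add(S(add(Z, mul(Z, SSZ))), mul(add(SZ, Z), mul(SZ, SSZ))))
  →7  S(S(add(add(Z, mul(Z, SSZ)), mul(add(SZ, Z), mul(SZ, SSZ)))))
  →8  S(S(add(mul(Z, SSZ), mul(add(SZ, Z), mul(SZ, SSZ)))))
  →9  S(S(add(Z, mul(add(SZ, Z), mul(SZ, SSZ)))))
  →10  S(S(mul(add(SZ, Z), mul(SZ, SSZ))))
  →11  S(S(mul(S(add(Z, Z)), mul(SZ, SSZ))))
  →12  S(S(add(mul(SZ, SSZ), mul(add(Z, Z), mul(SZ, SSZ)))))
  →13  S(S(add(add(SSZ, mul(Z, SSZ)), mul(add(Z, Z), mul(SZ, SSZ)))))
  →14  S(S(add(S(add(SZ, mul(Z, SSZ))), mul(add(Z, Z), mul(SZ, SSZ)))))
  →15  S(S(S(add(add(SZ, mul(Z, SSZ)), mul(add(Z, Z), mul(SZ, SSZ))))))
  →16  S(S(S(add(S(add(Z, mul(Z, SSZ))), mul(add(Z, Z), mul(SZ, SSZ))))))
  →17  S(S(S(S(add(add(Z, mul(Z, SSZ)), mul(add(Z, Z), mul(SZ, SSZ)))))))
  →18  S(S(S(S(add(mul(Z, SSZ), mul(add(Z, Z), mul(SZ, SSZ)))))))
  →19  S(S(S(S(add(Z, mul(add(Z, Z), mul(SZ, SSZ)))))))
  →20  S(S(S(S(mul(add(Z, Z), mul(SZ, SSZ))))))
  →21  S(S(S(S(mul(Z, mul(SZ, SSZ))))))
  →22  S^4(Z)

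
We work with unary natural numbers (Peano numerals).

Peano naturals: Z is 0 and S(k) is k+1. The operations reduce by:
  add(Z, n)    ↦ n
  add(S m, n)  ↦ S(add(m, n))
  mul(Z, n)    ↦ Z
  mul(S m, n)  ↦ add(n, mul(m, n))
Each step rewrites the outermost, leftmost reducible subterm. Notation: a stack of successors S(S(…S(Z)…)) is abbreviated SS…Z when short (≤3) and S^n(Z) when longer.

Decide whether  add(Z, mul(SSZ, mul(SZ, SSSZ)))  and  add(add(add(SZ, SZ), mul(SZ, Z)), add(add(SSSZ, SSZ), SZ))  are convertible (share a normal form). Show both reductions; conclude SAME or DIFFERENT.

Answer: DIFFERENT — A ⇓ S^6(Z), B ⇓ S^8(Z)

Reduction:
Term A:
  start: add(Z, mul(SSZ, mul(SZ, SSSZ)))
  →1  mul(SSZ, mul(SZ, SSSZ))
  →2  add(mul(SZ, SSSZ), mul(SZ, mul(SZ, SSSZ)))
  →3  add(add(SSSZ, mul(Z, SSSZ)), mul(SZ, mul(SZ, SSSZ)))
  →4  add(S(add(SSZ, mul(Z, SSSZ))), mul(SZ, mul(SZ, SSSZ)))
  →5  S(add(add(SSZ, mul(Z, SSSZ)), mul(SZ, mul(SZ, SSSZ))))
  →6  S(add(S(add(SZ, mul(Z, SSSZ))), mul(SZ, mul(SZ, SSSZ))))
  →7  S(S(add(add(SZ, mul(Z, SSSZ)), mul(SZ, mul(SZ, SSSZ)))))
  →8  S(S(add(S(add(Z, mul(Z, SSSZ))), mul(SZ, mul(SZ, SSSZ)))))
  →9  S(S(S(add(add(Z, mul(Z, SSSZ)), mul(SZ, mul(SZ, SSSZ))))))
  →10  S(S(S(add(mul(Z, SSSZ), mul(SZ, mul(SZ, SSSZ))))))
  →11  S(S(S(add(Z, mul(SZ, mul(SZ, SSSZ))))))
  →12  S(S(S(mul(SZ, mul(SZ, SSSZ)))))
  →13  S(S(S(add(mul(SZ, SSSZ), mul(Z, mul(SZ, SSSZ))))))
  →14  S(S(S(add(add(SSSZ, mul(Z, SSSZ)), mul(Z, mul(SZ, SSSZ))))))
  →15  S(S(S(add(S(add(SSZ, mul(Z, SSSZ))), mul(Z, mul(SZ, SSSZ))))))
  →16  S(S(S(S(add(add(SSZ, mul(Z, SSSZ)), mul(Z, mul(SZ, SSSZ)))))))
  →17  S(S(S(S(add(S(add(SZ, mul(Z, SSSZ))), mul(Z, mul(SZ, SSSZ)))))))
  →18  S(S(S(S(S(add(add(SZ, mul(Z, SSSZ)), mul(Z, mul(SZ, SSSZ))))))))
  →19  S(S(S(S(S(add(S(add(Z, mul(Z, SSSZ))), mul(Z, mul(SZ, SSSZ))))))))
  →20  S(S(S(S(S(S(add(add(Z, mul(Z, SSSZ)), mul(Z, mul(SZ, SSSZ)))))))))
  →21  S(S(S(S(S(S(add(mul(Z, SSSZ), mul(Z, mul(SZ, SSSZ)))))))))
  →22  S(S(S(S(S(S(add(Z, mul(Z, mul(SZ, SSSZ)))))))))
  →23  S(S(S(S(S(S(mul(Z, mul(SZ, SSSZ))))))))
  →24  S^6(Z)

Term B:
  start: add(add(add(SZ, SZ), mul(SZ, Z)), add(add(SSSZ, SSZ), SZ))
  →1  add(add(S(add(Z, SZ)), mul(SZ, Z)), add(add(SSSZ, SSZ), SZ))
  →2  add(S(add(add(Z, SZ), mul(SZ, Z))), add(add(SSSZ, SSZ), SZ))
  →3  S(add(add(add(Z, SZ), mul(SZ, Z)), add(add(SSSZ, SSZ), SZ)))
  →4  S(add(add(SZ, mul(SZ, Z)), add(add(SSSZ, SSZ), SZ)))
  →5  S(add(S(add(Z, mul(SZ, Z))), add(add(SSSZ, SSZ), SZ)))
  →6  S(S(add(add(Z, mul(SZ, Z)), add(add(SSSZ, SSZ), SZ))))
  →7  S(S(add(mul(SZ, Z), add(add(SSSZ, SSZ), SZ))))
  →8  S(S(add(add(Z, mul(Z, Z)), add(add(SSSZ, SSZ), SZ))))
  →9  S(S(add(mul(Z, Z), add(add(SSSZ, SSZ), SZ))))
  →10  S(S(add(Z, add(add(SSSZ, SSZ), SZ))))
  →11  S(S(add(add(SSSZ, SSZ), SZ)))
  →12  S(S(add(S(add(SSZ, SSZ)), SZ)))
  →13  S(S(S(add(add(SSZ, SSZ), SZ))))
  →14  S(S(S(add(S(add(SZ, SSZ)), SZ))))
  →15  S(S(S(S(add(add(SZ, SSZ), SZ)))))
  →16  S(S(S(S(add(S(add(Z, SSZ)), SZ)))))
  →17  S(S(S(S(S(add(add(Z, SSZ), SZ))))))
  →18  S(S(S(S(S(add(SSZ, SZ))))))
  →19  S(S(S(S(S(S(add(SZ, SZ)))))))
  →20  S(S(S(S(S(S(S(add(Z, SZ))))))))
  →21  S^8(Z)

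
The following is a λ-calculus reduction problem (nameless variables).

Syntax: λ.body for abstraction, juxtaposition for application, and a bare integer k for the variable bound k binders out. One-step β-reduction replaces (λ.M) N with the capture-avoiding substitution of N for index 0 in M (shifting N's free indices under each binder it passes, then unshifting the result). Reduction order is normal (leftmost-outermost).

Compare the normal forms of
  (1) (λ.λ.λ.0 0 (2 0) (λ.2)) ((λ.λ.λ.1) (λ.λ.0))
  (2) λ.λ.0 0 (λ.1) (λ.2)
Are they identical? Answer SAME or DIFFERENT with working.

Term A:
  start: (λ.λ.λ.0 0 (2 0) (λ.2)) ((λ.λ.λ.1) (λ.λ.0))
  →1  λ.λ.0 0 ((λ.λ.λ.1) (λ.λ.0) 0) (λ.2)
  →2  λ.λ.0 0 ((λ.λ.1) 0) (λ.2)
  →3  λ.λ.0 0 (λ.1) (λ.2)

Term B:
  start: λ.λ.0 0 (λ.1) (λ.2)

Answer: SAME — A ⇓ λ.λ.0 0 (λ.1) (λ.2), B ⇓ λ.λ.0 0 (λ.1) (λ.2)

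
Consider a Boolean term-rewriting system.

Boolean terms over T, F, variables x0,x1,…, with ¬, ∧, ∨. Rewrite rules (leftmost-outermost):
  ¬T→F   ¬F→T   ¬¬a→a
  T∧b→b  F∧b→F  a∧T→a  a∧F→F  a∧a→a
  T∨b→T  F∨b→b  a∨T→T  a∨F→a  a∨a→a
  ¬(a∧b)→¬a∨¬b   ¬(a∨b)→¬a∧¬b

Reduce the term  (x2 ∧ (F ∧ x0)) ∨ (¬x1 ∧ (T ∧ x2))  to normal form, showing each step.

Answer: normal form = ¬x1 ∧ x2  (in 4 steps)

Derivation:
  start: (x2 ∧ (F ∧ x0)) ∨ (¬x1 ∧ (T ∧ x2))
  [1] (x2 ∧ F) ∨ (¬x1 ∧ (T ∧ x2))
  [2] F ∨ (¬x1 ∧ (T ∧ x2))
  [3] ¬x1 ∧ (T ∧ x2)
  [4] ¬x1 ∧ x2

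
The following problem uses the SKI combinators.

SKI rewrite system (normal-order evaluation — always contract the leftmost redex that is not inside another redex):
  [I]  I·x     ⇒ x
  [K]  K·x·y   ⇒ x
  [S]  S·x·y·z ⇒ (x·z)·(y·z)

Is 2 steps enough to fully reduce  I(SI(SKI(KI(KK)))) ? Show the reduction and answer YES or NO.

  start: I(SI(SKI(KI(KK))))
  step 1: SI(SKI(KI(KK)))
  step 2: SI(K(KI(KK))(I(KI(KK))))

Answer: NO — after 2 steps the term is SI(K(KI(KK))(I(KI(KK)))), not yet normal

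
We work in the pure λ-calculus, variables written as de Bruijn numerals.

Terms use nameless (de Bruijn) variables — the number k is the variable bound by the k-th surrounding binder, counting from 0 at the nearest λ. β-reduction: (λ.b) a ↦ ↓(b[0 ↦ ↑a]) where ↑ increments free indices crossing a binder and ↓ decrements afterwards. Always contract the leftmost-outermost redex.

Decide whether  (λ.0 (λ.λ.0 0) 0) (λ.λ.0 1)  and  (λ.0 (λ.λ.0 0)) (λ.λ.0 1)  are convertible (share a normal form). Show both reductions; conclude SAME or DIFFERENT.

Answer: SAME — A ⇓ λ.0 (λ.λ.0 0), B ⇓ λ.0 (λ.λ.0 0)

Derivation:
Term A:
  start: (λ.0 (λ.λ.0 0) 0) (λ.λ.0 1)
  →1  (λ.λ.0 1) (λ.λ.0 0) (λ.λ.0 1)
  →2  (λ.0 (λ.λ.0 0)) (λ.λ.0 1)
  →3  (λ.λ.0 1) (λ.λ.0 0)
  →4  λ.0 (λ.λ.0 0)

Term B:
  start: (λ.0 (λ.λ.0 0)) (λ.λ.0 1)
  →1  (λ.λ.0 1) (λ.λ.0 0)
  →2  λ.0 (λ.λ.0 0)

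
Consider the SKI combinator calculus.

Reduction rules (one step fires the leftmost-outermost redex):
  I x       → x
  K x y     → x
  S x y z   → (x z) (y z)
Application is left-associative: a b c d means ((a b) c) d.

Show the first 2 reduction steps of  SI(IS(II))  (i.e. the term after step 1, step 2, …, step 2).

  start: SI(IS(II))
  →1  SI(S(II))
  →2  SI(SI)

Answer: after 2 steps: SI(SI)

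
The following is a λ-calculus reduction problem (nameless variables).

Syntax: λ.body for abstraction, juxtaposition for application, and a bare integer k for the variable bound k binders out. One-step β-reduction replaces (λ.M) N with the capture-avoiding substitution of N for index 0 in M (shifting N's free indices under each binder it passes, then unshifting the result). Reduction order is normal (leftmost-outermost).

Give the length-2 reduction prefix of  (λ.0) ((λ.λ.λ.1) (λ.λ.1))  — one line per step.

Answer: after 2 steps: λ.λ.1

Reduction:
  start: (λ.0) ((λ.λ.λ.1) (λ.λ.1))
  →1  (λ.λ.λ.1) (λ.λ.1)
  →2  λ.λ.1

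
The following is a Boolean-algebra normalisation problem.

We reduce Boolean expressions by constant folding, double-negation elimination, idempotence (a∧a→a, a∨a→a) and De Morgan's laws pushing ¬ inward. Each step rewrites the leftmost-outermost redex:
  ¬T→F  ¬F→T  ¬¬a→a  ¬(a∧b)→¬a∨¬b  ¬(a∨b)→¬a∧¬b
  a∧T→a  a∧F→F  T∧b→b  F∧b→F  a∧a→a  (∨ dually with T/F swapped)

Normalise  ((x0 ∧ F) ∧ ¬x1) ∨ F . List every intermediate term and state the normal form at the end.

Answer: normal form = F  (in 3 steps)

Working:
  start: ((x0 ∧ F) ∧ ¬x1) ∨ F
  step 1: (x0 ∧ F) ∧ ¬x1
  step 2: F ∧ ¬x1
  step 3: F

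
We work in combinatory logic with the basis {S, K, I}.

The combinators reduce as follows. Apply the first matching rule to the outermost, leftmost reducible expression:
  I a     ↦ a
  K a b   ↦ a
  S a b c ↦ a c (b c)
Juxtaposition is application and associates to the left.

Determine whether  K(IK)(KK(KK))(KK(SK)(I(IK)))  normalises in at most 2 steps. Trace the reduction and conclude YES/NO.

Answer: NO — after 2 steps the term is K(KK(SK)(I(IK))), not yet normal

Reduction:
  start: K(IK)(KK(KK))(KK(SK)(I(IK)))
  step 1: IK(KK(SK)(I(IK)))
  step 2: K(KK(SK)(I(IK)))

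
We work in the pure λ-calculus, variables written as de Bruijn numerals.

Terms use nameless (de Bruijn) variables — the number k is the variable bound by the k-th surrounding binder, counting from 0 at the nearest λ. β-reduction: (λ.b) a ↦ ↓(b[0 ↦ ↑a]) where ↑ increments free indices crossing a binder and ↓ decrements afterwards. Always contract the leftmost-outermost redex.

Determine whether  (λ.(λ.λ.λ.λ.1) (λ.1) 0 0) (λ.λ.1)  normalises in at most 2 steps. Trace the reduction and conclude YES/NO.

Answer: NO — after 2 steps the term is (λ.λ.λ.1) (λ.λ.1) (λ.λ.1), not yet normal

Working:
  start: (λ.(λ.λ.λ.λ.1) (λ.1) 0 0) (λ.λ.1)
  →1  (λ.λ.λ.λ.1) (λ.λ.λ.1) (λ.λ.1) (λ.λ.1)
  →2  (λ.λ.λ.1) (λ.λ.1) (λ.λ.1)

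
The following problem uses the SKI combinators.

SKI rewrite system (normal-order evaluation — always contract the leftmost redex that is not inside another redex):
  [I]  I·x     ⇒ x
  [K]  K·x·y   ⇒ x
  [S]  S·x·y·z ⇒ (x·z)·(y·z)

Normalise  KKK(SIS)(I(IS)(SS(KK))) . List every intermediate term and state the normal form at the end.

Answer: normal form = SIS  (in 2 steps)

Derivation:
  start: KKK(SIS)(I(IS)(SS(KK)))
  →1  K(SIS)(I(IS)(SS(KK)))
  →2  SIS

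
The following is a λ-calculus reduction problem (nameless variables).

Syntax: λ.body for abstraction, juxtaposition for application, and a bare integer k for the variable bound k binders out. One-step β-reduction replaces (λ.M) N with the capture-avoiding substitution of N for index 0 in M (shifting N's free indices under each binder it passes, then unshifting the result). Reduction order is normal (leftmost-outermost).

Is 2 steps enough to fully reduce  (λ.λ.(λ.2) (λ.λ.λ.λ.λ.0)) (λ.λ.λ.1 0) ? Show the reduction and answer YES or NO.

  start: (λ.λ.(λ.2) (λ.λ.λ.λ.λ.0)) (λ.λ.λ.1 0)
  [1] λ.(λ.λ.λ.λ.1 0) (λ.λ.λ.λ.λ.0)
  [2] λ.λ.λ.λ.1 0

Answer: YES — reaches normal form λ.λ.λ.λ.1 0 in 2 ≤ 2 steps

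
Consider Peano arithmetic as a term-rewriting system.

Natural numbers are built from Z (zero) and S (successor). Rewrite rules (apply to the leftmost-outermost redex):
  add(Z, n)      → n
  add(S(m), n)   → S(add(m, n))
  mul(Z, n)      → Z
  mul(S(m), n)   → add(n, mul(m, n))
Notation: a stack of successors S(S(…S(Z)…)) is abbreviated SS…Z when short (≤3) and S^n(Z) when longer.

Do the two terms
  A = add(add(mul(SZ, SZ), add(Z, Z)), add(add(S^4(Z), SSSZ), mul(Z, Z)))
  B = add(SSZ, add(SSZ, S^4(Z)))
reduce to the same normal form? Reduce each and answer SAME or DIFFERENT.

Term A:
  start: add(add(mul(SZ, SZ), add(Z, Z)), add(add(S^4(Z), SSSZ), mul(Z, Z)))
  →1  add(add(add(SZ, mul(Z, SZ)), add(Z, Z)), add(add(S^4(Z), SSSZ), mul(Z, Z)))
  →2  add(add(S(add(Z, mul(Z, SZ))), add(Z, Z)), add(add(S^4(Z), SSSZ), mul(Z, Z)))
  →3  add(S(add(add(Z, mul(Z, SZ)), add(Z, Z))), add(add(S^4(Z), SSSZ), mul(Z, Z)))
  →4  S(add(add(add(Z, mul(Z, SZ)), add(Z, Z)), add(add(S^4(Z), SSSZ), mul(Z, Z))))
  →5  S(add(add(mul(Z, SZ), add(Z, Z)), add(add(S^4(Z), SSSZ), mul(Z, Z))))
  →6  S(add(add(Z, add(Z, Z)), add(add(S^4(Z), SSSZ), mul(Z, Z))))
  →7  S(add(add(Z, Z), add(add(S^4(Z), SSSZ), mul(Z, Z))))
  →8  S(add(Z, add(add(S^4(Z), SSSZ), mul(Z, Z))))
  →9  S(add(add(S^4(Z), SSSZ), mul(Z, Z)))
  →10  S(add(S(add(SSSZ, SSSZ)), mul(Z, Z)))
  →11  S(S(add(add(SSSZ, SSSZ), mul(Z, Z))))
  →12  S(S(add(S(add(SSZ, SSSZ)), mul(Z, Z))))
  →13  S(S(S(add(add(SSZ, SSSZ), mul(Z, Z)))))
  →14  S(S(S(add(S(add(SZ, SSSZ)), mul(Z, Z)))))
  →15  S(S(S(S(add(add(SZ, SSSZ), mul(Z, Z))))))
  →16  S(S(S(S(add(S(add(Z, SSSZ)), mul(Z, Z))))))
  →17  S(S(S(S(S(add(add(Z, SSSZ), mul(Z, Z)))))))
  →18  S(S(S(S(S(add(SSSZ, mul(Z, Z)))))))
  →19  S(S(S(S(S(S(add(SSZ, mul(Z, Z))))))))
  →20  S(S(S(S(S(S(S(add(SZ, mul(Z, Z)))))))))
  →21  S(S(S(S(S(S(S(S(add(Z, mul(Z, Z))))))))))
  →22  S(S(S(S(S(S(S(S(mul(Z, Z)))))))))
  →23  S^8(Z)

Term B:
  start: add(SSZ, add(SSZ, S^4(Z)))
  →1  S(add(SZ, add(SSZ, S^4(Z))))
  →2  S(S(add(Z, add(SSZ, S^4(Z)))))
  →3  S(S(add(SSZ, S^4(Z))))
  →4  S(S(S(add(SZ, S^4(Z)))))
  →5  S(S(S(S(add(Z, S^4(Z))))))
  →6  S^8(Z)

Answer: SAME — A ⇓ S^8(Z), B ⇓ S^8(Z)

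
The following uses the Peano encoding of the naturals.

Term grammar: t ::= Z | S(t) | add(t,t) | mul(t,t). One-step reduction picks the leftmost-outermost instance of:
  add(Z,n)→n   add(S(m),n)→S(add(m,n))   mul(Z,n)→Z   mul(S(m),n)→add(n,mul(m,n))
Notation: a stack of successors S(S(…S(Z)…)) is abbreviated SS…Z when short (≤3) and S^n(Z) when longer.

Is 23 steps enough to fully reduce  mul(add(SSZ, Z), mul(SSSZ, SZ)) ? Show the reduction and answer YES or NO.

Answer: NO — after 23 steps the term is S(S(S(S(add(add(SZ, mul(SZ, SZ)), mul(add(Z, Z), mul(SSSZ, SZ))))))), not yet normal

Reduction:
  start: mul(add(SSZ, Z), mul(SSSZ, SZ))
  [1] mul(S(add(SZ, Z)), mul(SSSZ, SZ))
  [2] add(mul(SSSZ, SZ), mul(add(SZ, Z), mul(SSSZ, SZ)))
  [3] add(add(SZ, mul(SSZ, SZ)), mul(add(SZ, Z), mul(SSSZ, SZ)))
  [4] add(S(add(Z, mul(SSZ, SZ))), mul(add(SZ, Z), mul(SSSZ, SZ)))
  [5] S(add(add(Z, mul(SSZ, SZ)), mul(add(SZ, Z), mul(SSSZ, SZ))))
  [6] S(add(mul(SSZ, SZ), mul(add(SZ, Z), mul(SSSZ, SZ))))
  [7] S(add(add(SZ, mul(SZ, SZ)), mul(add(SZ, Z), mul(SSSZ, SZ))))
  [8] S(add(S(add(Z, mul(SZ, SZ))), mul(add(SZ, Z), mul(SSSZ, SZ))))
  [9] S(S(add(add(Z, mul(SZ, SZ)), mul(add(SZ, Z), mul(SSSZ, SZ)))))
  [10] S(S(add(mul(SZ, SZ), mul(add(SZ, Z), mul(SSSZ, SZ)))))
  [11] S(S(add(add(SZ, mul(Z, SZ)), mul(add(SZ, Z), mul(SSSZ, SZ)))))
  [12] S(S(add(S(add(Z, mul(Z, SZ))), mul(add(SZ, Z), mul(SSSZ, SZ)))))
  [13] S(S(S(add(add(Z, mul(Z, SZ)), mul(add(SZ, Z), mul(SSSZ, SZ))))))
  [14] S(S(S(add(mul(Z, SZ), mul(add(SZ, Z), mul(SSSZ, SZ))))))
  [15] S(S(S(add(Z, mul(add(SZ, Z), mul(SSSZ, SZ))))))
  [16] S(S(S(mul(add(SZ, Z), mul(SSSZ, SZ)))))
  [17] S(S(S(mul(S(add(Z, Z)), mul(SSSZ, SZ)))))
  [18] S(S(S(add(mul(SSSZ, SZ), mul(add(Z, Z), mul(SSSZ, SZ))))))
  [19] S(S(S(add(add(SZ, mul(SSZ, SZ)), mul(add(Z, Z), mul(SSSZ, SZ))))))
  [20] S(S(S(add(S(add(Z, mul(SSZ, SZ))), mul(add(Z, Z), mul(SSSZ, SZ))))))
  [21] S(S(S(S(add(add(Z, mul(SSZ, SZ)), mul(add(Z, Z), mul(SSSZ, SZ)))))))
  [22] S(S(S(S(add(mul(SSZ, SZ), mul(add(Z, Z), mul(SSSZ, SZ)))))))
  [23] S(S(S(S(add(add(SZ, mul(SZ, SZ)), mul(add(Z, Z), mul(SSSZ, SZ)))))))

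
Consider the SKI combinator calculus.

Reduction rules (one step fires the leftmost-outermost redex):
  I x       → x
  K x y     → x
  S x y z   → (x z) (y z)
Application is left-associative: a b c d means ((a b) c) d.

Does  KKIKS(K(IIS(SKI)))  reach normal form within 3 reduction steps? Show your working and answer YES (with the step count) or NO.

Answer: NO — after 3 steps the term is K(K(IS(SKI))), not yet normal

Derivation:
  start: KKIKS(K(IIS(SKI)))
  step 1: KKS(K(IIS(SKI)))
  step 2: K(K(IIS(SKI)))
  step 3: K(K(IS(SKI)))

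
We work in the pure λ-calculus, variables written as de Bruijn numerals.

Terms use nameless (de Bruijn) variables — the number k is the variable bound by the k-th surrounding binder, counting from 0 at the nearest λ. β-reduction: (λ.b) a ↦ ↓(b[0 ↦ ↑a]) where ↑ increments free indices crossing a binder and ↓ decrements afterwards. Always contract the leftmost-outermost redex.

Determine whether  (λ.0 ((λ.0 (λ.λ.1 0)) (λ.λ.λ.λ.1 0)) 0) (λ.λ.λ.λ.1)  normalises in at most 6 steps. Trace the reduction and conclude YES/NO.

Answer: YES — reaches normal form λ.λ.1 in 3 ≤ 6 steps

Derivation:
  start: (λ.0 ((λ.0 (λ.λ.1 0)) (λ.λ.λ.λ.1 0)) 0) (λ.λ.λ.λ.1)
  →1  (λ.λ.λ.λ.1) ((λ.0 (λ.λ.1 0)) (λ.λ.λ.λ.1 0)) (λ.λ.λ.λ.1)
  →2  (λ.λ.λ.1) (λ.λ.λ.λ.1)
  →3  λ.λ.1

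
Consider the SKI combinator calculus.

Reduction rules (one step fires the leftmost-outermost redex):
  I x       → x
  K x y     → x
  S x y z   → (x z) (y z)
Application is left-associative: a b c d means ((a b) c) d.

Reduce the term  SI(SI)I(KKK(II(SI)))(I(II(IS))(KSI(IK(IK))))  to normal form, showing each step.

  start: SI(SI)I(KKK(II(SI)))(I(II(IS))(KSI(IK(IK))))
  →1  II(SII)(KKK(II(SI)))(I(II(IS))(KSI(IK(IK))))
  →2  I(SII)(KKK(II(SI)))(I(II(IS))(KSI(IK(IK))))
  →3  SII(KKK(II(SI)))(I(II(IS))(KSI(IK(IK))))
  →4  I(KKK(II(SI)))(I(KKK(II(SI))))(I(II(IS))(KSI(IK(IK))))
  →5  KKK(II(SI))(I(KKK(II(SI))))(I(II(IS))(KSI(IK(IK))))
  →6  K(II(SI))(I(KKK(II(SI))))(I(II(IS))(KSI(IK(IK))))
  →7  II(SI)(I(II(IS))(KSI(IK(IK))))
  →8  I(SI)(I(II(IS))(KSI(IK(IK))))
  →9  SI(I(II(IS))(KSI(IK(IK))))
  →10  SI(II(IS)(KSI(IK(IK))))
  →11  SI(I(IS)(KSI(IK(IK))))
  →12  SI(IS(KSI(IK(IK))))
  →13  SI(S(KSI(IK(IK))))
  →14  SI(S(S(IK(IK))))
  →15  SI(S(S(K(IK))))
  →16  SI(S(S(KK)))

Answer: normal form = SI(S(S(KK)))  (in 16 steps)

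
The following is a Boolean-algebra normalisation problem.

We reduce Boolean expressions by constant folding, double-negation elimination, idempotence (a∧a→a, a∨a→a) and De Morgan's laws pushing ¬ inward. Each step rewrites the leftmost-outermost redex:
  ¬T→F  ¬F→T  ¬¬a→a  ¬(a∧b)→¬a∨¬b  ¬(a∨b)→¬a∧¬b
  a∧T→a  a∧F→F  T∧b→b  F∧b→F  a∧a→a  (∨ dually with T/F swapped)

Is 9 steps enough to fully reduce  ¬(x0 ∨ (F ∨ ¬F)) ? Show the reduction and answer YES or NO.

Answer: YES — reaches normal form F in 6 ≤ 9 steps

Derivation:
  start: ¬(x0 ∨ (F ∨ ¬F))
  [1] ¬x0 ∧ ¬(F ∨ ¬F)
  [2] ¬x0 ∧ (¬F ∧ ¬¬F)
  [3] ¬x0 ∧ (T ∧ ¬¬F)
  [4] ¬x0 ∧ ¬¬F
  [5] ¬x0 ∧ F
  [6] F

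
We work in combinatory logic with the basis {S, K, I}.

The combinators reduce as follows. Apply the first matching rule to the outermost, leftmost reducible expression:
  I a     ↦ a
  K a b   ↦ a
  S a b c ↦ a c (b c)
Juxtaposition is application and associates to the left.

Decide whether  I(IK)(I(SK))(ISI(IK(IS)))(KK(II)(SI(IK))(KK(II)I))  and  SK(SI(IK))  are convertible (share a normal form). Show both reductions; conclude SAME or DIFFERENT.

Answer: SAME — A ⇓ SK(SIK), B ⇓ SK(SIK)

Reduction:
Term A:
  start: I(IK)(I(SK))(ISI(IK(IS)))(KK(II)(SI(IK))(KK(II)I))
  →1  IK(I(SK))(ISI(IK(IS)))(KK(II)(SI(IK))(KK(II)I))
  →2  K(I(SK))(ISI(IK(IS)))(KK(II)(SI(IK))(KK(II)I))
  →3  I(SK)(KK(II)(SI(IK))(KK(II)I))
  →4  SK(KK(II)(SI(IK))(KK(II)I))
  →5  SK(K(SI(IK))(KK(II)I))
  →6  SK(SI(IK))
  →7  SK(SIK)

Term B:
  start: SK(SI(IK))
  →1  SK(SIK)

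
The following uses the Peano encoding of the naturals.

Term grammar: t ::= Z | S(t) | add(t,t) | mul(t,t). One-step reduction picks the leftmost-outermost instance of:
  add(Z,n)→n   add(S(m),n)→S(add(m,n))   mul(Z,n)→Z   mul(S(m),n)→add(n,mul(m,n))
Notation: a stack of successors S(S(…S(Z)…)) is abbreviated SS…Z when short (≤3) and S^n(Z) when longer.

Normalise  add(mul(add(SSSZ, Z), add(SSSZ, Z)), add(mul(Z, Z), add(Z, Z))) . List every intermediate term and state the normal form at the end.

Answer: normal form = S^9(Z)  (in 45 steps)

Reduction:
  start: add(mul(add(SSSZ, Z), add(SSSZ, Z)), add(mul(Z, Z), add(Z, Z)))
  →1  add(mul(S(add(SSZ, Z)), add(SSSZ, Z)), add(mul(Z, Z), add(Z, Z)))
  →2  add(add(add(SSSZ, Z), mul(add(SSZ, Z), add(SSSZ, Z))), add(mul(Z, Z), add(Z, Z)))
  →3  add(add(S(add(SSZ, Z)), mul(add(SSZ, Z), add(SSSZ, Z))), add(mul(Z, Z), add(Z, Z)))
  →4  add(S(add(add(SSZ, Z), mul(add(SSZ, Z), add(SSSZ, Z)))), add(mul(Z, Z), add(Z, Z)))
  →5  S(add(add(add(SSZ, Z), mul(add(SSZ, Z), add(SSSZ, Z))), add(mul(Z, Z), add(Z, Z))))
  →6  S(add(add(S(add(SZ, Z)), mul(add(SSZ, Z), add(SSSZ, Z))), add(mul(Z, Z), add(Z, Z))))
  →7  S(add(S(add(add(SZ, Z), mul(add(SSZ, Z), add(SSSZ, Z)))), add(mul(Z, Z), add(Z, Z))))
  →8  S(S(add(add(add(SZ, Z), mul(add(SSZ, Z), add(SSSZ, Z))), add(mul(Z, Z), add(Z, Z)))))
  →9  S(S(add(add(S(add(Z, Z)), mul(add(SSZ, Z), add(SSSZ, Z))), add(mul(Z, Z), add(Z, Z)))))
  →10  S(S(add(S(add(add(Z, Z), mul(add(SSZ, Z), add(SSSZ, Z)))), add(mul(Z, Z), add(Z, Z)))))
  →11  S(S(S(add(add(add(Z, Z), mul(add(SSZ, Z), add(SSSZ, Z))), add(mul(Z, Z), add(Z, Z))))))
  →12  S(S(S(add(add(Z, mul(add(SSZ, Z), add(SSSZ, Z))), add(mul(Z, Z), add(Z, Z))))))
  →13  S(S(S(add(mul(add(SSZ, Z), add(SSSZ, Z)), add(mul(Z, Z), add(Z, Z))))))
  →14  S(S(S(add(mul(S(add(SZ, Z)), add(SSSZ, Z)), add(mul(Z, Z), add(Z, Z))))))
  →15  S(S(S(add(add(add(SSSZ, Z), mul(add(SZ, Z), add(SSSZ, Z))), add(mul(Z, Z), add(Z, Z))))))
  →16  S(S(S(add(add(S(add(SSZ, Z)), mul(add(SZ, Z), add(SSSZ, Z))), add(mul(Z, Z), add(Z, Z))))))
  →17  S(S(S(add(S(add(add(SSZ, Z), mul(add(SZ, Z), add(SSSZ, Z)))), add(mul(Z, Z), add(Z, Z))))))
  →18  S(S(S(S(add(add(add(SSZ, Z), mul(add(SZ, Z), add(SSSZ, Z))), add(mul(Z, Z), add(Z, Z)))))))
  →19  S(S(S(S(add(add(S(add(SZ, Z)), mul(add(SZ, Z), add(SSSZ, Z))), add(mul(Z, Z), add(Z, Z)))))))
  →20  S(S(S(S(add(S(add(add(SZ, Z), mul(add(SZ, Z), add(SSSZ, Z)))), add(mul(Z, Z), add(Z, Z)))))))
  →21  S(S(S(S(S(add(add(add(SZ, Z), mul(add(SZ, Z), add(SSSZ, Z))), add(mul(Z, Z), add(Z, Z))))))))
  →22  S(S(S(S(S(add(add(S(add(Z, Z)), mul(add(SZ, Z), add(SSSZ, Z))), add(mul(Z, Z), add(Z, Z))))))))
  →23  S(S(S(S(S(add(S(add(add(Z, Z), mul(add(SZ, Z), add(SSSZ, Z)))), add(mul(Z, Z), add(Z, Z))))))))
  →24  S(S(S(S(S(S(add(add(add(Z, Z), mul(add(SZ, Z), add(SSSZ, Z))), add(mul(Z, Z), add(Z, Z)))))))))
  →25  S(S(S(S(S(S(add(add(Z, mul(add(SZ, Z), add(SSSZ, Z))), add(mul(Z, Z), add(Z, Z)))))))))
  →26  S(S(S(S(S(S(add(mul(add(SZ, Z), add(SSSZ, Z)), add(mul(Z, Z), add(Z, Z)))))))))
  →27  S(S(S(S(S(S(add(mul(S(add(Z, Z)), add(SSSZ, Z)), add(mul(Z, Z), add(Z, Z)))))))))
  →28  S(S(S(S(S(S(add(add(add(SSSZ, Z), mul(add(Z, Z), add(SSSZ, Z))), add(mul(Z, Z), add(Z, Z)))))))))
  →29  S(S(S(S(S(S(add(add(S(add(SSZ, Z)), mul(add(Z, Z), add(SSSZ, Z))), add(mul(Z, Z), add(Z, Z)))))))))
  →30  S(S(S(S(S(S(add(S(add(add(SSZ, Z), mul(add(Z, Z), add(SSSZ, Z)))), add(mul(Z, Z), add(Z, Z)))))))))
  →31  S(S(S(S(S(S(S(add(add(add(SSZ, Z), mul(add(Z, Z), add(SSSZ, Z))), add(mul(Z, Z), add(Z, Z))))))))))
  →32  S(S(S(S(S(S(S(add(add(S(add(SZ, Z)), mul(add(Z, Z), add(SSSZ, Z))), add(mul(Z, Z), add(Z, Z))))))))))
  →33  S(S(S(S(S(S(S(add(S(add(add(SZ, Z), mul(add(Z, Z), add(SSSZ, Z)))), add(mul(Z, Z), add(Z, Z))))))))))
  →34  S(S(S(S(S(S(S(S(add(add(add(SZ, Z), mul(add(Z, Z), add(SSSZ, Z))), add(mul(Z, Z), add(Z, Z)))))))))))
  →35  S(S(S(S(S(S(S(S(add(add(S(add(Z, Z)), mul(add(Z, Z), add(SSSZ, Z))), add(mul(Z, Z), add(Z, Z)))))))))))
  →36  S(S(S(S(S(S(S(S(add(S(add(add(Z, Z), mul(add(Z, Z), add(SSSZ, Z)))), add(mul(Z, Z), add(Z, Z)))))))))))
  →37  S(S(S(S(S(S(S(S(S(add(add(add(Z, Z), mul(add(Z, Z), add(SSSZ, Z))), add(mul(Z, Z), add(Z, Z))))))))))))
  →38  S(S(S(S(S(S(S(S(S(add(add(Z, mul(add(Z, Z), add(SSSZ, Z))), add(mul(Z, Z), add(Z, Z))))))))))))
  →39  S(S(S(S(S(S(S(S(S(add(mul(add(Z, Z), add(SSSZ, Z)), add(mul(Z, Z), add(Z, Z))))))))))))
  →40  S(S(S(S(S(S(S(S(S(add(mul(Z, add(SSSZ, Z)), add(mul(Z, Z), add(Z, Z))))))))))))
  →41  S(S(S(S(S(S(S(S(S(add(Z, add(mul(Z, Z), add(Z, Z))))))))))))
  →42  S(S(S(S(S(S(S(S(S(add(mul(Z, Z), add(Z, Z)))))))))))
  →43  S(S(S(S(S(S(S(S(S(add(Z, add(Z, Z)))))))))))
  →44  S(S(S(S(S(S(S(S(S(add(Z, Z))))))))))
  →45  S^9(Z)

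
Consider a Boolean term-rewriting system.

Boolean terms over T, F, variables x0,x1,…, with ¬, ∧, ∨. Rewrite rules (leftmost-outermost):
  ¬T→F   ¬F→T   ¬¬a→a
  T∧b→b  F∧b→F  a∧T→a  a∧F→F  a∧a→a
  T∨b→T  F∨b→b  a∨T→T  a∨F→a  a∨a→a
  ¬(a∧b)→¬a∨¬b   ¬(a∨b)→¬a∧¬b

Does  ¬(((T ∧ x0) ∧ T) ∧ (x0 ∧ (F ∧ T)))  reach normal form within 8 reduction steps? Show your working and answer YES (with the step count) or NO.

Answer: NO — after 8 steps the term is ¬x0 ∨ (¬x0 ∨ ¬(F ∧ T)), not yet normal

Derivation:
  start: ¬(((T ∧ x0) ∧ T) ∧ (x0 ∧ (F ∧ T)))
  →1  ¬((T ∧ x0) ∧ T) ∨ ¬(x0 ∧ (F ∧ T))
  →2  (¬(T ∧ x0) ∨ ¬T) ∨ ¬(x0 ∧ (F ∧ T))
  →3  ((¬T ∨ ¬x0) ∨ ¬T) ∨ ¬(x0 ∧ (F ∧ T))
  →4  ((F ∨ ¬x0) ∨ ¬T) ∨ ¬(x0 ∧ (F ∧ T))
  →5  (¬x0 ∨ ¬T) ∨ ¬(x0 ∧ (F ∧ T))
  →6  (¬x0 ∨ F) ∨ ¬(x0 ∧ (F ∧ T))
  →7  ¬x0 ∨ ¬(x0 ∧ (F ∧ T))
  →8  ¬x0 ∨ (¬x0 ∨ ¬(F ∧ T))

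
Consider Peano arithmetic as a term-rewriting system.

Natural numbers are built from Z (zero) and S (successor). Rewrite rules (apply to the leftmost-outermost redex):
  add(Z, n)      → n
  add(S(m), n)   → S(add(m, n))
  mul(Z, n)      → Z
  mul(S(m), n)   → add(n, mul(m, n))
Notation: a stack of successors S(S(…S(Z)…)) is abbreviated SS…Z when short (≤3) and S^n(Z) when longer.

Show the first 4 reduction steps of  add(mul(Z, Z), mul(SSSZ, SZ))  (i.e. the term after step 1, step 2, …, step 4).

  start: add(mul(Z, Z), mul(SSSZ, SZ))
  step 1: add(Z, mul(SSSZ, SZ))
  step 2: mul(SSSZ, SZ)
  step 3: add(SZ, mul(SSZ, SZ))
  step 4: S(add(Z, mul(SSZ, SZ)))

Answer: after 4 steps: S(add(Z, mul(SSZ, SZ)))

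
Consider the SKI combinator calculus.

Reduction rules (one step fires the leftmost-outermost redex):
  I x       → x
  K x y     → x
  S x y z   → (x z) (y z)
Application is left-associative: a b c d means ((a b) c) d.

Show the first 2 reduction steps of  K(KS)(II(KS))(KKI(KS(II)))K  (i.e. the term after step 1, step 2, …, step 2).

  start: K(KS)(II(KS))(KKI(KS(II)))K
  step 1: KS(KKI(KS(II)))K
  step 2: SK

Answer: after 2 steps: SK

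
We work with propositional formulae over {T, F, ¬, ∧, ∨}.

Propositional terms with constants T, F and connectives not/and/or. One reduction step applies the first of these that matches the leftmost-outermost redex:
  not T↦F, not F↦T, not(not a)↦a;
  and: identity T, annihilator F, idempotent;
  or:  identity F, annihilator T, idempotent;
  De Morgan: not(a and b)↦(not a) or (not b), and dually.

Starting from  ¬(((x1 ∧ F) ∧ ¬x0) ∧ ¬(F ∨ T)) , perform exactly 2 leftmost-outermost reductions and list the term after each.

Answer: after 2 steps: (¬(x1 ∧ F) ∨ ¬¬x0) ∨ ¬¬(F ∨ T)

Reduction:
  start: ¬(((x1 ∧ F) ∧ ¬x0) ∧ ¬(F ∨ T))
  step 1: ¬((x1 ∧ F) ∧ ¬x0) ∨ ¬¬(F ∨ T)
  step 2: (¬(x1 ∧ F) ∨ ¬¬x0) ∨ ¬¬(F ∨ T)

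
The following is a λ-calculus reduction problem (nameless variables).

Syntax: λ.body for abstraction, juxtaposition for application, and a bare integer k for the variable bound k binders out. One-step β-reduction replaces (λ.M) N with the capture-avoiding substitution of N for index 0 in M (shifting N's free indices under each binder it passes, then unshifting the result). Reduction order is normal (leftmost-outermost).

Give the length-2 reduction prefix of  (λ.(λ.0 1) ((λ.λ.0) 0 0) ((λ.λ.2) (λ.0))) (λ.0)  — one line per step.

Answer: after 2 steps: (λ.λ.0) (λ.0) (λ.0) (λ.0) ((λ.λ.λ.0) (λ.0))

Working:
  start: (λ.(λ.0 1) ((λ.λ.0) 0 0) ((λ.λ.2) (λ.0))) (λ.0)
  step 1: (λ.0 (λ.0)) ((λ.λ.0) (λ.0) (λ.0)) ((λ.λ.λ.0) (λ.0))
  step 2: (λ.λ.0) (λ.0) (λ.0) (λ.0) ((λ.λ.λ.0) (λ.0))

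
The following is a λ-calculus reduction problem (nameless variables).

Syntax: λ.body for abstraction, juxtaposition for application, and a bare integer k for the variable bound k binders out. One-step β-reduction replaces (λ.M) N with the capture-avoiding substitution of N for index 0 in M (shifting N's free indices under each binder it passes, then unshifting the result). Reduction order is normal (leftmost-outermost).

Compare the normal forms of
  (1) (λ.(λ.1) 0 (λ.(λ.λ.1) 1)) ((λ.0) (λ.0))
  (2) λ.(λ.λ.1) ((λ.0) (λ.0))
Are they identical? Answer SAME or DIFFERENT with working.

Answer: SAME — A ⇓ λ.λ.λ.0, B ⇓ λ.λ.λ.0

Working:
Term A:
  start: (λ.(λ.1) 0 (λ.(λ.λ.1) 1)) ((λ.0) (λ.0))
  →1  (λ.(λ.0) (λ.0)) ((λ.0) (λ.0)) (λ.(λ.λ.1) ((λ.0) (λ.0)))
  →2  (λ.0) (λ.0) (λ.(λ.λ.1) ((λ.0) (λ.0)))
  →3  (λ.0) (λ.(λ.λ.1) ((λ.0) (λ.0)))
  →4  λ.(λ.λ.1) ((λ.0) (λ.0))
  →5  λ.λ.(λ.0) (λ.0)
  →6  λ.λ.λ.0

Term B:
  start: λ.(λ.λ.1) ((λ.0) (λ.0))
  →1  λ.λ.(λ.0) (λ.0)
  →2  λ.λ.λ.0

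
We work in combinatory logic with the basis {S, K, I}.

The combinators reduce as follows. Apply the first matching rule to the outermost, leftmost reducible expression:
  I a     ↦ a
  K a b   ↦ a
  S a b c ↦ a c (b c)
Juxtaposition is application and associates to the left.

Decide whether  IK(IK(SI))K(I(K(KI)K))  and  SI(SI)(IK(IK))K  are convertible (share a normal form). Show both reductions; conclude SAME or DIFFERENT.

Answer: DIFFERENT — A ⇓ SI, B ⇓ KK

Reduction:
Term A:
  start: IK(IK(SI))K(I(K(KI)K))
  [1] K(IK(SI))K(I(K(KI)K))
  [2] IK(SI)(I(K(KI)K))
  [3] K(SI)(I(K(KI)K))
  [4] SI

Term B:
  start: SI(SI)(IK(IK))K
  [1] I(IK(IK))(SI(IK(IK)))K
  [2] IK(IK)(SI(IK(IK)))K
  [3] K(IK)(SI(IK(IK)))K
  [4] IKK
  [5] KK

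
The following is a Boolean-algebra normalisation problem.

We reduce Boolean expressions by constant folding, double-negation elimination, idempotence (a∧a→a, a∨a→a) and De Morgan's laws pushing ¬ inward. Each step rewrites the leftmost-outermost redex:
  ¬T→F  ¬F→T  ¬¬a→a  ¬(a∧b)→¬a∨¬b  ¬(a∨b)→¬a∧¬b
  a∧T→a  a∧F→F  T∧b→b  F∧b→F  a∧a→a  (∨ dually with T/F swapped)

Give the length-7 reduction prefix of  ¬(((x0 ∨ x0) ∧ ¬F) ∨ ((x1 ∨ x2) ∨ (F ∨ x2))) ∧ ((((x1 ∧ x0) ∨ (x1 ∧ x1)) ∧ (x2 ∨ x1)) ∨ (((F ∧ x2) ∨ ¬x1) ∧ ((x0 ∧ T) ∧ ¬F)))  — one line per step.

Answer: after 7 steps: (¬x0 ∧ (¬(x1 ∨ x2) ∧ ¬(F ∨ x2))) ∧ ((((x1 ∧ x0) ∨ (x1 ∧ x1)) ∧ (x2 ∨ x1)) ∨ (((F ∧ x2) ∨ ¬x1) ∧ ((x0 ∧ T) ∧ ¬F)))

Derivation:
  start: ¬(((x0 ∨ x0) ∧ ¬F) ∨ ((x1 ∨ x2) ∨ (F ∨ x2))) ∧ ((((x1 ∧ x0) ∨ (x1 ∧ x1)) ∧ (x2 ∨ x1)) ∨ (((F ∧ x2) ∨ ¬x1) ∧ ((x0 ∧ T) ∧ ¬F)))
  [1] (¬((x0 ∨ x0) ∧ ¬F) ∧ ¬((x1 ∨ x2) ∨ (F ∨ x2))) ∧ ((((x1 ∧ x0) ∨ (x1 ∧ x1)) ∧ (x2 ∨ x1)) ∨ (((F ∧ x2) ∨ ¬x1) ∧ ((x0 ∧ T) ∧ ¬F)))
  [2] ((¬(x0 ∨ x0) ∨ ¬¬F) ∧ ¬((x1 ∨ x2) ∨ (F ∨ x2))) ∧ ((((x1 ∧ x0) ∨ (x1 ∧ x1)) ∧ (x2 ∨ x1)) ∨ (((F ∧ x2) ∨ ¬x1) ∧ ((x0 ∧ T) ∧ ¬F)))
  [3] (((¬x0 ∧ ¬x0) ∨ ¬¬F) ∧ ¬((x1 ∨ x2) ∨ (F ∨ x2))) ∧ ((((x1 ∧ x0) ∨ (x1 ∧ x1)) ∧ (x2 ∨ x1)) ∨ (((F ∧ x2) ∨ ¬x1) ∧ ((x0 ∧ T) ∧ ¬F)))
  [4] ((¬x0 ∨ ¬¬F) ∧ ¬((x1 ∨ x2) ∨ (F ∨ x2))) ∧ ((((x1 ∧ x0) ∨ (x1 ∧ x1)) ∧ (x2 ∨ x1)) ∨ (((F ∧ x2) ∨ ¬x1) ∧ ((x0 ∧ T) ∧ ¬F)))
  [5] ((¬x0 ∨ F) ∧ ¬((x1 ∨ x2) ∨ (F ∨ x2))) ∧ ((((x1 ∧ x0) ∨ (x1 ∧ x1)) ∧ (x2 ∨ x1)) ∨ (((F ∧ x2) ∨ ¬x1) ∧ ((x0 ∧ T) ∧ ¬F)))
  [6] (¬x0 ∧ ¬((x1 ∨ x2) ∨ (F ∨ x2))) ∧ ((((x1 ∧ x0) ∨ (x1 ∧ x1)) ∧ (x2 ∨ x1)) ∨ (((F ∧ x2) ∨ ¬x1) ∧ ((x0 ∧ T) ∧ ¬F)))
  [7] (¬x0 ∧ (¬(x1 ∨ x2) ∧ ¬(F ∨ x2))) ∧ ((((x1 ∧ x0) ∨ (x1 ∧ x1)) ∧ (x2 ∨ x1)) ∨ (((F ∧ x2) ∨ ¬x1) ∧ ((x0 ∧ T) ∧ ¬F)))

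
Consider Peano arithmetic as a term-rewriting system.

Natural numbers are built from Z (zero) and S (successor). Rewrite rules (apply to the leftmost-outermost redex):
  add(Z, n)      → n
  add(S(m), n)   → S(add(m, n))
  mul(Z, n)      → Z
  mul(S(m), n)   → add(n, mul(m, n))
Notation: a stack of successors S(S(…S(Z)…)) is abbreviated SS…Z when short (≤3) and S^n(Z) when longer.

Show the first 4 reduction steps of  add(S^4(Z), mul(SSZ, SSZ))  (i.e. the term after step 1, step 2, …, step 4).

Answer: after 4 steps: S(S(S(S(add(Z, mul(SSZ, SSZ))))))

Working:
  start: add(S^4(Z), mul(SSZ, SSZ))
  [1] S(add(SSSZ, mul(SSZ, SSZ)))
  [2] S(S(add(SSZ, mul(SSZ, SSZ))))
  [3] S(S(S(add(SZ, mul(SSZ, SSZ)))))
  [4] S(S(S(S(add(Z, mul(SSZ, SSZ))))))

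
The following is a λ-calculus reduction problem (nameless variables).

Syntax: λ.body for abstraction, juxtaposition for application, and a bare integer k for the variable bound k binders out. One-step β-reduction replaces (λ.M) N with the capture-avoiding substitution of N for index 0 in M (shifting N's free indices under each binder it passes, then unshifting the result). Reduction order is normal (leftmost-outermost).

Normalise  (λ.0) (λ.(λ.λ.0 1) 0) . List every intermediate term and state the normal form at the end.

Answer: normal form = λ.λ.0 1  (in 2 steps)

Working:
  start: (λ.0) (λ.(λ.λ.0 1) 0)
  →1  λ.(λ.λ.0 1) 0
  →2  λ.λ.0 1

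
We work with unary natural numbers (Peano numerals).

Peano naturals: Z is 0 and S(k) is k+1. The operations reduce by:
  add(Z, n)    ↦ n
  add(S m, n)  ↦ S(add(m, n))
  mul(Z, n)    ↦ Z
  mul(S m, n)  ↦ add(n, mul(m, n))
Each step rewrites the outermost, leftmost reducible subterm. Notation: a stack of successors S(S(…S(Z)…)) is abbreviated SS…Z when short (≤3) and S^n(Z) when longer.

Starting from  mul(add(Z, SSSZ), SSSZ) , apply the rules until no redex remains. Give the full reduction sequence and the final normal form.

  start: mul(add(Z, SSSZ), SSSZ)
  step 1: mul(SSSZ, SSSZ)
  step 2: add(SSSZ, mul(SSZ, SSSZ))
  step 3: S(add(SSZ, mul(SSZ, SSSZ)))
  step 4: S(S(add(SZ, mul(SSZ, SSSZ))))
  step 5: S(S(S(add(Z, mul(SSZ, SSSZ)))))
  step 6: S(S(S(mul(SSZ, SSSZ))))
  step 7: S(S(S(add(SSSZ, mul(SZ, SSSZ)))))
  step 8: S(S(S(S(add(SSZ, mul(SZ, SSSZ))))))
  step 9: S(S(S(S(S(add(SZ, mul(SZ, SSSZ)))))))
  step 10: S(S(S(S(S(S(add(Z, mul(SZ, SSSZ))))))))
  step 11: S(S(S(S(S(S(mul(SZ, SSSZ)))))))
  step 12: S(S(S(S(S(S(add(SSSZ, mul(Z, SSSZ))))))))
  step 13: S(S(S(S(S(S(S(add(SSZ, mul(Z, SSSZ)))))))))
  step 14: S(S(S(S(S(S(S(S(add(SZ, mul(Z, SSSZ))))))))))
  step 15: S(S(S(S(S(S(S(S(S(add(Z, mul(Z, SSSZ)))))))))))
  step 16: S(S(S(S(S(S(S(S(S(mul(Z, SSSZ))))))))))
  step 17: S^9(Z)

Answer: normal form = S^9(Z)  (in 17 steps)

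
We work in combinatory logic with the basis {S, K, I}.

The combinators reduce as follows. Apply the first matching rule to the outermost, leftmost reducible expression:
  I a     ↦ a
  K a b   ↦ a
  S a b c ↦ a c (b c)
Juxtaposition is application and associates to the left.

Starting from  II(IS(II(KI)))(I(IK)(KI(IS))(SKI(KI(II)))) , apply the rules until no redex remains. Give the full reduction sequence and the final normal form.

Answer: normal form = S(KI)I  (in 9 steps)

Reduction:
  start: II(IS(II(KI)))(I(IK)(KI(IS))(SKI(KI(II))))
  →1  I(IS(II(KI)))(I(IK)(KI(IS))(SKI(KI(II))))
  →2  IS(II(KI))(I(IK)(KI(IS))(SKI(KI(II))))
  →3  S(II(KI))(I(IK)(KI(IS))(SKI(KI(II))))
  →4  S(I(KI))(I(IK)(KI(IS))(SKI(KI(II))))
  →5  S(KI)(I(IK)(KI(IS))(SKI(KI(II))))
  →6  S(KI)(IK(KI(IS))(SKI(KI(II))))
  →7  S(KI)(K(KI(IS))(SKI(KI(II))))
  →8  S(KI)(KI(IS))
  →9  S(KI)I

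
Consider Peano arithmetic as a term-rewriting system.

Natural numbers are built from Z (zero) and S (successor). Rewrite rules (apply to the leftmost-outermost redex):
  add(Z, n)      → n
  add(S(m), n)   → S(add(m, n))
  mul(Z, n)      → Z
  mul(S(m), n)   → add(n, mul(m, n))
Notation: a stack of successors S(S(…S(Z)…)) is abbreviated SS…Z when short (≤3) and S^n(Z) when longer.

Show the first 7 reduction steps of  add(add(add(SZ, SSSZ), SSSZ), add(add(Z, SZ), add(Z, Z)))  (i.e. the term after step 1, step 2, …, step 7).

Answer: after 7 steps: S(S(add(S(add(SZ, SSSZ)), add(add(Z, SZ), add(Z, Z)))))

Reduction:
  start: add(add(add(SZ, SSSZ), SSSZ), add(add(Z, SZ), add(Z, Z)))
  →1  add(add(S(add(Z, SSSZ)), SSSZ), add(add(Z, SZ), add(Z, Z)))
  →2  add(S(add(add(Z, SSSZ), SSSZ)), add(add(Z, SZ), add(Z, Z)))
  →3  S(add(add(add(Z, SSSZ), SSSZ), add(add(Z, SZ), add(Z, Z))))
  →4  S(add(add(SSSZ, SSSZ), add(add(Z, SZ), add(Z, Z))))
  →5  S(add(S(add(SSZ, SSSZ)), add(add(Z, SZ), add(Z, Z))))
  →6  S(S(add(add(SSZ, SSSZ), add(add(Z, SZ), add(Z, Z)))))
  →7  S(S(add(S(add(SZ, SSSZ)), add(add(Z, SZ), add(Z, Z)))))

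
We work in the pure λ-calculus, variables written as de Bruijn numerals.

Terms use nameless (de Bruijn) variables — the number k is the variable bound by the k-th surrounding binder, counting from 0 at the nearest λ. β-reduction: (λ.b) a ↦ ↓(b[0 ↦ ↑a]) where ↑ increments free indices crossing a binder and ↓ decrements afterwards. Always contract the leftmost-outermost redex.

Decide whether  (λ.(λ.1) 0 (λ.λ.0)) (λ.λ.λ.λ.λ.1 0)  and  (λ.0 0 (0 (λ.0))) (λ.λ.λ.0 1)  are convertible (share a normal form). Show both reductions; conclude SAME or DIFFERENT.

Answer: DIFFERENT — A ⇓ λ.λ.λ.λ.1 0, B ⇓ λ.0 (λ.λ.0 1)

Working:
Term A:
  start: (λ.(λ.1) 0 (λ.λ.0)) (λ.λ.λ.λ.λ.1 0)
  →1  (λ.λ.λ.λ.λ.λ.1 0) (λ.λ.λ.λ.λ.1 0) (λ.λ.0)
  →2  (λ.λ.λ.λ.λ.1 0) (λ.λ.0)
  →3  λ.λ.λ.λ.1 0

Term B:
  start: (λ.0 0 (0 (λ.0))) (λ.λ.λ.0 1)
  →1  (λ.λ.λ.0 1) (λ.λ.λ.0 1) ((λ.λ.λ.0 1) (λ.0))
  →2  (λ.λ.0 1) ((λ.λ.λ.0 1) (λ.0))
  →3  λ.0 ((λ.λ.λ.0 1) (λ.0))
  →4  λ.0 (λ.λ.0 1)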